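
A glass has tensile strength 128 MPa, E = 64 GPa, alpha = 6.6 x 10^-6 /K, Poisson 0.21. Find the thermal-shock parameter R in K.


Thermal shock resistance: R = sigma * (1 - nu) / (E * alpha)
  Numerator = 128 * (1 - 0.21) = 101.12
  Denominator = 64 * 1000 * (6.6 x 10^-6) = 0.4224
  R = 101.12 / 0.4224 = 239.4 K

239.4 K


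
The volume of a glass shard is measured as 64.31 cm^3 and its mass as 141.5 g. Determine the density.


Use the definition of density:
  rho = mass / volume
  rho = 141.5 / 64.31 = 2.2 g/cm^3

2.2 g/cm^3


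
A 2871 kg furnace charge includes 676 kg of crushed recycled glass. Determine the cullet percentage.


Cullet ratio = (cullet mass / total batch mass) * 100
  Ratio = 676 / 2871 * 100 = 23.55%

23.55%


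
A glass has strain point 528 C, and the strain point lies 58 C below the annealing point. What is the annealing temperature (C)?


T_anneal = T_strain + gap:
  T_anneal = 528 + 58 = 586 C

586 C


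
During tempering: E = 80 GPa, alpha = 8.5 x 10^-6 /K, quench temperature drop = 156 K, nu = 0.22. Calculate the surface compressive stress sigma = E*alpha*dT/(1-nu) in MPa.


Tempering stress: sigma = E * alpha * dT / (1 - nu)
  E (MPa) = 80 * 1000 = 80000
  Numerator = 80000 * (8.5 x 10^-6) * 156 = 106.08
  Denominator = 1 - 0.22 = 0.78
  sigma = 106.08 / 0.78 = 136.0 MPa

136.0 MPa


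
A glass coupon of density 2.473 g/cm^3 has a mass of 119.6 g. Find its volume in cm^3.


Rearrange rho = m / V:
  V = m / rho
  V = 119.6 / 2.473 = 48.362 cm^3

48.362 cm^3


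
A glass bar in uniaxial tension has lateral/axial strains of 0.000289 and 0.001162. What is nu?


Poisson's ratio: nu = lateral strain / axial strain
  nu = 0.000289 / 0.001162 = 0.2487

0.2487


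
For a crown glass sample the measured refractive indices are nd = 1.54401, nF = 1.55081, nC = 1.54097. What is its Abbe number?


Abbe number formula: Vd = (nd - 1) / (nF - nC)
  nd - 1 = 1.54401 - 1 = 0.54401
  nF - nC = 1.55081 - 1.54097 = 0.00984
  Vd = 0.54401 / 0.00984 = 55.29

55.29


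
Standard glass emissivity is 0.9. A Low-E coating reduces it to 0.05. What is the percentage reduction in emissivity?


Percentage reduction = (1 - coated/uncoated) * 100
  Ratio = 0.05 / 0.9 = 0.0556
  Reduction = (1 - 0.0556) * 100 = 94.4%

94.4%


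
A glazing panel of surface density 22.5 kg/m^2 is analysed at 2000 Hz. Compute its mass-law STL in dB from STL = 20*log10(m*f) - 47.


Mass law: STL = 20 * log10(m * f) - 47
  m * f = 22.5 * 2000 = 45000
  log10(45000) = 4.65321
  STL = 20 * 4.65321 - 47 = 93.0642 - 47 = 46.1 dB

46.1 dB


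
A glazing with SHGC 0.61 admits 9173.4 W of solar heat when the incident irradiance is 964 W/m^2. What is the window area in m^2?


Rearrange Q = Area * SHGC * Irradiance:
  Area = Q / (SHGC * Irradiance)
  Area = 9173.4 / (0.61 * 964) = 15.6 m^2

15.6 m^2


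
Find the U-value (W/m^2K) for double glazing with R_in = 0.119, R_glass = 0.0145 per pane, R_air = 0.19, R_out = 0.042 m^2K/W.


Total thermal resistance (series):
  R_total = R_in + R_glass + R_air + R_glass + R_out
  R_total = 0.119 + 0.0145 + 0.19 + 0.0145 + 0.042 = 0.38 m^2K/W
U-value = 1 / R_total = 1 / 0.38 = 2.632 W/m^2K

2.632 W/m^2K


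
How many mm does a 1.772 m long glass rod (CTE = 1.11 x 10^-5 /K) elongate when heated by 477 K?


Thermal expansion formula: dL = alpha * L0 * dT
  dL = (1.11 x 10^-5) * 1.772 * 477 = 0.00938221 m
Convert to mm: 0.00938221 * 1000 = 9.3822 mm

9.3822 mm


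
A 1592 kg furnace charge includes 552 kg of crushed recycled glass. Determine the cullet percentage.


Cullet ratio = (cullet mass / total batch mass) * 100
  Ratio = 552 / 1592 * 100 = 34.67%

34.67%


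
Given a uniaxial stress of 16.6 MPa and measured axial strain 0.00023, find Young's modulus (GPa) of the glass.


Young's modulus: E = stress / strain
  E = 16.6 MPa / 0.00023 = 72173.91 MPa
Convert to GPa: 72173.91 / 1000 = 72.17 GPa

72.17 GPa


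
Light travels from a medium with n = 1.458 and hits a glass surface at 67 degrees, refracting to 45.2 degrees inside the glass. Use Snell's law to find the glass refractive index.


Apply Snell's law: n1 * sin(theta1) = n2 * sin(theta2)
  n2 = n1 * sin(theta1) / sin(theta2)
  sin(67) = 0.920505
  sin(45.2) = 0.709571
  n2 = 1.458 * 0.920505 / 0.709571 = 1.8914

1.8914


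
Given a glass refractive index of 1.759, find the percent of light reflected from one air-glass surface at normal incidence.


Fresnel reflectance at normal incidence:
  R = ((n - 1)/(n + 1))^2
  (n - 1)/(n + 1) = (1.759 - 1)/(1.759 + 1) = 0.2751
  R = 0.2751^2 = 0.07568
  R(%) = 0.07568 * 100 = 7.568%

7.568%


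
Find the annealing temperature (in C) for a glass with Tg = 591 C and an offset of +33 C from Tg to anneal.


The annealing temperature is Tg plus the offset:
  T_anneal = 591 + 33 = 624 C

624 C


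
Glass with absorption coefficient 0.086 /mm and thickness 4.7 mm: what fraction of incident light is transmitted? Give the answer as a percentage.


Beer-Lambert law: T = exp(-alpha * thickness)
  exponent = -0.086 * 4.7 = -0.4042
  T = exp(-0.4042) = 0.6675
  Percentage = 0.6675 * 100 = 66.75%

66.75%


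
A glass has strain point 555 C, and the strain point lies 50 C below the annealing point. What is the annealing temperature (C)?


T_anneal = T_strain + gap:
  T_anneal = 555 + 50 = 605 C

605 C


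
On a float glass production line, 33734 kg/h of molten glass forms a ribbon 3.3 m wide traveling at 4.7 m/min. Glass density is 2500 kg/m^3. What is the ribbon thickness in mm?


Ribbon cross-section from mass balance:
  Volume rate = throughput / density = 33734 / 2500 = 13.4936 m^3/h
  thickness = volume rate / (speed * 60 * width), i.e.
  thickness = throughput / (60 * speed * width * density) * 1000
  thickness = 33734 / (60 * 4.7 * 3.3 * 2500) * 1000 = 14.5 mm

14.5 mm


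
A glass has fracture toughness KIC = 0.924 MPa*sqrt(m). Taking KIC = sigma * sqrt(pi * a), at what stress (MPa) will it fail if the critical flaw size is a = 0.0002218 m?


Rearrange KIC = sigma * sqrt(pi * a):
  sigma = KIC / sqrt(pi * a)
  sqrt(pi * 0.0002218) = 0.026397
  sigma = 0.924 / 0.026397 = 35.0 MPa

35.0 MPa


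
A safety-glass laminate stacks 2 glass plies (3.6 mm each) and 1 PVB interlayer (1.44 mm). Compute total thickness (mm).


Total thickness = glass contribution + PVB contribution
  Glass: 2 * 3.6 = 7.2 mm
  PVB: 1 * 1.44 = 1.44 mm
  Total = 7.2 + 1.44 = 8.64 mm

8.64 mm


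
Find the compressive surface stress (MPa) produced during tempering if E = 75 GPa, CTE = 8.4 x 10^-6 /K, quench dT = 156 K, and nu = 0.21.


Tempering stress: sigma = E * alpha * dT / (1 - nu)
  E (MPa) = 75 * 1000 = 75000
  Numerator = 75000 * (8.4 x 10^-6) * 156 = 98.28
  Denominator = 1 - 0.21 = 0.79
  sigma = 98.28 / 0.79 = 124.4 MPa

124.4 MPa


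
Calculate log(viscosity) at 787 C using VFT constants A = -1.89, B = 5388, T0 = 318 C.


VFT equation: log(eta) = A + B / (T - T0)
  T - T0 = 787 - 318 = 469
  B / (T - T0) = 5388 / 469 = 11.488
  log(eta) = -1.89 + 11.488 = 9.598

9.598


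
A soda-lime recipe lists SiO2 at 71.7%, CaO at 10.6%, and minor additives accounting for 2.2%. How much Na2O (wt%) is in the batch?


Pieces sum to 100%:
  Na2O = 100 - (SiO2 + CaO + others)
  Na2O = 100 - (71.7 + 10.6 + 2.2) = 15.5%

15.5%


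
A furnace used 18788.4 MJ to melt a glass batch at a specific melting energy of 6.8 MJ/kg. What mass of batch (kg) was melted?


Rearrange E = m * s for m:
  m = E / s
  m = 18788.4 / 6.8 = 2763.0 kg

2763.0 kg


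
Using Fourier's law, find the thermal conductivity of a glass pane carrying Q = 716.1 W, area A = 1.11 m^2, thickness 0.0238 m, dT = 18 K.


Fourier's law rearranged: k = Q * t / (A * dT)
  Numerator = 716.1 * 0.0238 = 17.04318
  Denominator = 1.11 * 18 = 19.98
  k = 17.04318 / 19.98 = 0.853 W/mK

0.853 W/mK


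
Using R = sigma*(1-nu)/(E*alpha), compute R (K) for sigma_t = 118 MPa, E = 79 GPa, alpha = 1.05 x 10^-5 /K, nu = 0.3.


Thermal shock resistance: R = sigma * (1 - nu) / (E * alpha)
  Numerator = 118 * (1 - 0.3) = 82.6
  Denominator = 79 * 1000 * (1.05 x 10^-5) = 0.8295
  R = 82.6 / 0.8295 = 99.6 K

99.6 K


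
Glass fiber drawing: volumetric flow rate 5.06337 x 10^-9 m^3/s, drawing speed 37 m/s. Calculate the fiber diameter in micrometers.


Cross-sectional area from continuity:
  A = Q / v = 5.06337 x 10^-9 / 37 = 1.368478 x 10^-10 m^2
Diameter from circular cross-section:
  d = sqrt(4A / pi) * 10^6 (m -> um)
  d = sqrt(4 * 1.368478 x 10^-10 / pi) * 10^6 = 13.2 um

13.2 um


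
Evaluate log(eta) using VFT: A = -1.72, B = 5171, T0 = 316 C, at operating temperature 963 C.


VFT equation: log(eta) = A + B / (T - T0)
  T - T0 = 963 - 316 = 647
  B / (T - T0) = 5171 / 647 = 7.992
  log(eta) = -1.72 + 7.992 = 6.272

6.272


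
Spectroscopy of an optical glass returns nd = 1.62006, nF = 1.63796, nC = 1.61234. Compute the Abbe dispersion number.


Abbe number formula: Vd = (nd - 1) / (nF - nC)
  nd - 1 = 1.62006 - 1 = 0.62006
  nF - nC = 1.63796 - 1.61234 = 0.02562
  Vd = 0.62006 / 0.02562 = 24.2

24.2


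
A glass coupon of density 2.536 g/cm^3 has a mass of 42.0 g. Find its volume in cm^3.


Rearrange rho = m / V:
  V = m / rho
  V = 42.0 / 2.536 = 16.562 cm^3

16.562 cm^3


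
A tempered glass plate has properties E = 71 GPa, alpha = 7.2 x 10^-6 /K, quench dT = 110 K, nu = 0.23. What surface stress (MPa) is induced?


Tempering stress: sigma = E * alpha * dT / (1 - nu)
  E (MPa) = 71 * 1000 = 71000
  Numerator = 71000 * (7.2 x 10^-6) * 110 = 56.232
  Denominator = 1 - 0.23 = 0.77
  sigma = 56.232 / 0.77 = 73.0 MPa

73.0 MPa


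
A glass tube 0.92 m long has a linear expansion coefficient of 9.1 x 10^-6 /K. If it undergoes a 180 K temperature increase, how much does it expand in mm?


Thermal expansion formula: dL = alpha * L0 * dT
  dL = (9.1 x 10^-6) * 0.92 * 180 = 0.00150696 m
Convert to mm: 0.00150696 * 1000 = 1.507 mm

1.507 mm


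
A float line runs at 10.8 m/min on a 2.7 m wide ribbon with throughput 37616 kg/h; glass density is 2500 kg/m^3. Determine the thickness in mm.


Ribbon cross-section from mass balance:
  Volume rate = throughput / density = 37616 / 2500 = 15.0464 m^3/h
  thickness = volume rate / (speed * 60 * width), i.e.
  thickness = throughput / (60 * speed * width * density) * 1000
  thickness = 37616 / (60 * 10.8 * 2.7 * 2500) * 1000 = 8.6 mm

8.6 mm


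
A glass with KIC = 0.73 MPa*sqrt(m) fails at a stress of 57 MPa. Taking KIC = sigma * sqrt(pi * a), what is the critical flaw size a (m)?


Rearrange KIC = sigma * sqrt(pi * a):
  sqrt(pi * a) = KIC / sigma
  sqrt(pi * a) = 0.73 / 57 = 0.012807
  a = (KIC / sigma)^2 / pi
  a = 0.012807^2 / pi = 0.0000522 m

0.0000522 m


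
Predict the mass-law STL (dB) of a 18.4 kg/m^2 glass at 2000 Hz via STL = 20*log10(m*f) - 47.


Mass law: STL = 20 * log10(m * f) - 47
  m * f = 18.4 * 2000 = 36800
  log10(36800) = 4.56585
  STL = 20 * 4.56585 - 47 = 91.317 - 47 = 44.3 dB

44.3 dB


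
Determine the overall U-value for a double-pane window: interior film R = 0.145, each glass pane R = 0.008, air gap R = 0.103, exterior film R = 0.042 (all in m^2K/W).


Total thermal resistance (series):
  R_total = R_in + R_glass + R_air + R_glass + R_out
  R_total = 0.145 + 0.008 + 0.103 + 0.008 + 0.042 = 0.306 m^2K/W
U-value = 1 / R_total = 1 / 0.306 = 3.268 W/m^2K

3.268 W/m^2K


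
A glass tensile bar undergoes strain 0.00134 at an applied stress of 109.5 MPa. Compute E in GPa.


Young's modulus: E = stress / strain
  E = 109.5 MPa / 0.00134 = 81716.42 MPa
Convert to GPa: 81716.42 / 1000 = 81.72 GPa

81.72 GPa


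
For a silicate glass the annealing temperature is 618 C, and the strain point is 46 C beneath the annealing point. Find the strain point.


Strain point = annealing point - difference:
  T_strain = 618 - 46 = 572 C

572 C


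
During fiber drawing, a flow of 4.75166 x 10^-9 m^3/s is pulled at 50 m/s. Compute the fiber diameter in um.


Cross-sectional area from continuity:
  A = Q / v = 4.75166 x 10^-9 / 50 = 9.50332 x 10^-11 m^2
Diameter from circular cross-section:
  d = sqrt(4A / pi) * 10^6 (m -> um)
  d = sqrt(4 * 9.50332 x 10^-11 / pi) * 10^6 = 11.0 um

11.0 um


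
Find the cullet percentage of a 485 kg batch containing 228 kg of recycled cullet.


Cullet ratio = (cullet mass / total batch mass) * 100
  Ratio = 228 / 485 * 100 = 47.01%

47.01%


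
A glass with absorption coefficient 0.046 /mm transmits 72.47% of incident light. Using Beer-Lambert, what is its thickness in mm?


Rearrange T = exp(-alpha * thickness):
  thickness = -ln(T) / alpha
  T = 72.47/100 = 0.7247
  ln(T) = -0.322
  -ln(T) = 0.322
  thickness = 0.322 / 0.046 = 7.0 mm

7.0 mm


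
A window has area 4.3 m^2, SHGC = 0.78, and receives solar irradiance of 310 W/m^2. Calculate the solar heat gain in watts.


Solar heat gain: Q = Area * SHGC * Irradiance
  Q = 4.3 * 0.78 * 310 = 1039.7 W

1039.7 W


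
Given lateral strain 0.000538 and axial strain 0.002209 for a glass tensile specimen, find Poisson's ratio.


Poisson's ratio: nu = lateral strain / axial strain
  nu = 0.000538 / 0.002209 = 0.2435

0.2435


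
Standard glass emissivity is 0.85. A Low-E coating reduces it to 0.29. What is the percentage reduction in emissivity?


Percentage reduction = (1 - coated/uncoated) * 100
  Ratio = 0.29 / 0.85 = 0.3412
  Reduction = (1 - 0.3412) * 100 = 65.9%

65.9%


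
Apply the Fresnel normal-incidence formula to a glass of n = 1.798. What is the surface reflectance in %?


Fresnel reflectance at normal incidence:
  R = ((n - 1)/(n + 1))^2
  (n - 1)/(n + 1) = (1.798 - 1)/(1.798 + 1) = 0.285204
  R = 0.285204^2 = 0.0813413
  R(%) = 0.0813413 * 100 = 8.134%

8.134%


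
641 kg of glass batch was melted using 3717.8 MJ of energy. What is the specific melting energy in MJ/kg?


Rearrange E = m * s for s:
  s = E / m
  s = 3717.8 / 641 = 5.8 MJ/kg

5.8 MJ/kg


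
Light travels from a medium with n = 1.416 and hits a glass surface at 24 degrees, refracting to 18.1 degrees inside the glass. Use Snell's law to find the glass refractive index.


Apply Snell's law: n1 * sin(theta1) = n2 * sin(theta2)
  n2 = n1 * sin(theta1) / sin(theta2)
  sin(24) = 0.406737
  sin(18.1) = 0.310676
  n2 = 1.416 * 0.406737 / 0.310676 = 1.8538

1.8538


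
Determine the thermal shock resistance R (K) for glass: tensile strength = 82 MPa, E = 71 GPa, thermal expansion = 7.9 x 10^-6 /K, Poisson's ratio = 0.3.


Thermal shock resistance: R = sigma * (1 - nu) / (E * alpha)
  Numerator = 82 * (1 - 0.3) = 57.4
  Denominator = 71 * 1000 * (7.9 x 10^-6) = 0.5609
  R = 57.4 / 0.5609 = 102.3 K

102.3 K


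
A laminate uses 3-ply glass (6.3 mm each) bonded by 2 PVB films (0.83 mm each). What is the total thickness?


Total thickness = glass contribution + PVB contribution
  Glass: 3 * 6.3 = 18.9 mm
  PVB: 2 * 0.83 = 1.66 mm
  Total = 18.9 + 1.66 = 20.56 mm

20.56 mm


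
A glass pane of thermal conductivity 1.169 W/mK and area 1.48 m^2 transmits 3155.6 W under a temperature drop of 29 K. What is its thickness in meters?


Fourier's law: t = k * A * dT / Q
  t = 1.169 * 1.48 * 29 / 3155.6
  t = 50.17348 / 3155.6 = 0.0159 m

0.0159 m


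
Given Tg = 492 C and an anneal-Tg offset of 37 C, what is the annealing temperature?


The annealing temperature is Tg plus the offset:
  T_anneal = 492 + 37 = 529 C

529 C


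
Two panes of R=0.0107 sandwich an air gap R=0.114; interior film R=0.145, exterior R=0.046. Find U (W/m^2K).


Total thermal resistance (series):
  R_total = R_in + R_glass + R_air + R_glass + R_out
  R_total = 0.145 + 0.0107 + 0.114 + 0.0107 + 0.046 = 0.3264 m^2K/W
U-value = 1 / R_total = 1 / 0.3264 = 3.064 W/m^2K

3.064 W/m^2K


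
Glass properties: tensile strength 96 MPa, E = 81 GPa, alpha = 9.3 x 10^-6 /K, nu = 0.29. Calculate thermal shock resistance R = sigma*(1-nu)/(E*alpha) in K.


Thermal shock resistance: R = sigma * (1 - nu) / (E * alpha)
  Numerator = 96 * (1 - 0.29) = 68.16
  Denominator = 81 * 1000 * (9.3 x 10^-6) = 0.7533
  R = 68.16 / 0.7533 = 90.5 K

90.5 K


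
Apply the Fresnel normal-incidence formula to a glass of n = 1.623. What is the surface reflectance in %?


Fresnel reflectance at normal incidence:
  R = ((n - 1)/(n + 1))^2
  (n - 1)/(n + 1) = (1.623 - 1)/(1.623 + 1) = 0.237514
  R = 0.237514^2 = 0.0564129
  R(%) = 0.0564129 * 100 = 5.641%

5.641%


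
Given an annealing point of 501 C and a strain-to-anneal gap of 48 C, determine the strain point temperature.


Strain point = annealing point - difference:
  T_strain = 501 - 48 = 453 C

453 C


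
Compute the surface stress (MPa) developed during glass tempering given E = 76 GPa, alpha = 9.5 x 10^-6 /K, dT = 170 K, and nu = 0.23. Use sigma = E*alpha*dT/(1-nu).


Tempering stress: sigma = E * alpha * dT / (1 - nu)
  E (MPa) = 76 * 1000 = 76000
  Numerator = 76000 * (9.5 x 10^-6) * 170 = 122.74
  Denominator = 1 - 0.23 = 0.77
  sigma = 122.74 / 0.77 = 159.4 MPa

159.4 MPa


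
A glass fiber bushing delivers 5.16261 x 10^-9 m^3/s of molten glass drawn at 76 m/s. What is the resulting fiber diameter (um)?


Cross-sectional area from continuity:
  A = Q / v = 5.16261 x 10^-9 / 76 = 6.792908 x 10^-11 m^2
Diameter from circular cross-section:
  d = sqrt(4A / pi) * 10^6 (m -> um)
  d = sqrt(4 * 6.792908 x 10^-11 / pi) * 10^6 = 9.3 um

9.3 um


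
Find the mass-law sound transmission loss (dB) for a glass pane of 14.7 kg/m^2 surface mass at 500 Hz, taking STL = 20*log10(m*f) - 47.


Mass law: STL = 20 * log10(m * f) - 47
  m * f = 14.7 * 500 = 7350
  log10(7350) = 3.86629
  STL = 20 * 3.86629 - 47 = 77.3258 - 47 = 30.3 dB

30.3 dB


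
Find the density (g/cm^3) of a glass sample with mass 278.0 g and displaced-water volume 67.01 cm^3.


Use the definition of density:
  rho = mass / volume
  rho = 278.0 / 67.01 = 4.149 g/cm^3

4.149 g/cm^3


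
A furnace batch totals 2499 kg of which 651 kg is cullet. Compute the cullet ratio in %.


Cullet ratio = (cullet mass / total batch mass) * 100
  Ratio = 651 / 2499 * 100 = 26.05%

26.05%


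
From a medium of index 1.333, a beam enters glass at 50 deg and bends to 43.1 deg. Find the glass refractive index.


Apply Snell's law: n1 * sin(theta1) = n2 * sin(theta2)
  n2 = n1 * sin(theta1) / sin(theta2)
  sin(50) = 0.766044
  sin(43.1) = 0.683274
  n2 = 1.333 * 0.766044 / 0.683274 = 1.4945

1.4945


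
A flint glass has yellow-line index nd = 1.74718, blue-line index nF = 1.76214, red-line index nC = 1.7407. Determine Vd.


Abbe number formula: Vd = (nd - 1) / (nF - nC)
  nd - 1 = 1.74718 - 1 = 0.74718
  nF - nC = 1.76214 - 1.7407 = 0.02144
  Vd = 0.74718 / 0.02144 = 34.85

34.85


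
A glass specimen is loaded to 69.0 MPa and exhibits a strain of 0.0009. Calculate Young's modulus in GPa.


Young's modulus: E = stress / strain
  E = 69.0 MPa / 0.0009 = 76666.67 MPa
Convert to GPa: 76666.67 / 1000 = 76.67 GPa

76.67 GPa


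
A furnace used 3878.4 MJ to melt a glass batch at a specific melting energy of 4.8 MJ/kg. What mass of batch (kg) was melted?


Rearrange E = m * s for m:
  m = E / s
  m = 3878.4 / 4.8 = 808.0 kg

808.0 kg


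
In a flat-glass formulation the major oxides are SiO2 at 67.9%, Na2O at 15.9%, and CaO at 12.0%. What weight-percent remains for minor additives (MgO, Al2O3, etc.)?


Sum the three major oxides:
  SiO2 + Na2O + CaO = 67.9 + 15.9 + 12.0 = 95.8%
Subtract from 100%:
  Others = 100 - 95.8 = 4.2%

4.2%


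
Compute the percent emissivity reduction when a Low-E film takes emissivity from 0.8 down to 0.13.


Percentage reduction = (1 - coated/uncoated) * 100
  Ratio = 0.13 / 0.8 = 0.1625
  Reduction = (1 - 0.1625) * 100 = 83.8%

83.8%


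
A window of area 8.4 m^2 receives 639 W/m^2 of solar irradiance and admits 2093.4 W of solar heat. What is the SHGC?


Rearrange Q = Area * SHGC * Irradiance:
  SHGC = Q / (Area * Irradiance)
  SHGC = 2093.4 / (8.4 * 639) = 0.39

0.39


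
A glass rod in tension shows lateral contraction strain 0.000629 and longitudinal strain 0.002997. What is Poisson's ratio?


Poisson's ratio: nu = lateral strain / axial strain
  nu = 0.000629 / 0.002997 = 0.2099

0.2099


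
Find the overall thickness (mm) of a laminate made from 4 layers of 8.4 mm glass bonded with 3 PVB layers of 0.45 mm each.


Total thickness = glass contribution + PVB contribution
  Glass: 4 * 8.4 = 33.6 mm
  PVB: 3 * 0.45 = 1.35 mm
  Total = 33.6 + 1.35 = 34.95 mm

34.95 mm


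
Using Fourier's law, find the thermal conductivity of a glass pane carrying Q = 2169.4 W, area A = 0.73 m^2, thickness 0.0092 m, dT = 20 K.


Fourier's law rearranged: k = Q * t / (A * dT)
  Numerator = 2169.4 * 0.0092 = 19.95848
  Denominator = 0.73 * 20 = 14.6
  k = 19.95848 / 14.6 = 1.367 W/mK

1.367 W/mK


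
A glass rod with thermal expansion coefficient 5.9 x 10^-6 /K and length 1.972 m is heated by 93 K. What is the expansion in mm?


Thermal expansion formula: dL = alpha * L0 * dT
  dL = (5.9 x 10^-6) * 1.972 * 93 = 0.00108204 m
Convert to mm: 0.00108204 * 1000 = 1.082 mm

1.082 mm


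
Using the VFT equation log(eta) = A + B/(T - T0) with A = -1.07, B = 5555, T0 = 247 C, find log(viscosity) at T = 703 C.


VFT equation: log(eta) = A + B / (T - T0)
  T - T0 = 703 - 247 = 456
  B / (T - T0) = 5555 / 456 = 12.182
  log(eta) = -1.07 + 12.182 = 11.112

11.112


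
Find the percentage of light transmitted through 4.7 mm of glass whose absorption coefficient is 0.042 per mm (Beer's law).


Beer-Lambert law: T = exp(-alpha * thickness)
  exponent = -0.042 * 4.7 = -0.1974
  T = exp(-0.1974) = 0.8209
  Percentage = 0.8209 * 100 = 82.09%

82.09%


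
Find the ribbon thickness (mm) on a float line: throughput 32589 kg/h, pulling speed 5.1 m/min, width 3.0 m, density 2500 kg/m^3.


Ribbon cross-section from mass balance:
  Volume rate = throughput / density = 32589 / 2500 = 13.0356 m^3/h
  thickness = volume rate / (speed * 60 * width), i.e.
  thickness = throughput / (60 * speed * width * density) * 1000
  thickness = 32589 / (60 * 5.1 * 3.0 * 2500) * 1000 = 14.2 mm

14.2 mm


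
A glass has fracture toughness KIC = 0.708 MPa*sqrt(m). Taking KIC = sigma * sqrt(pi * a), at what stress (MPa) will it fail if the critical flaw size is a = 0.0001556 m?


Rearrange KIC = sigma * sqrt(pi * a):
  sigma = KIC / sqrt(pi * a)
  sqrt(pi * 0.0001556) = 0.02211
  sigma = 0.708 / 0.02211 = 32.02 MPa

32.02 MPa


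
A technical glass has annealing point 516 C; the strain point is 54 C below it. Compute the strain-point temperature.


Strain point = annealing point - difference:
  T_strain = 516 - 54 = 462 C

462 C


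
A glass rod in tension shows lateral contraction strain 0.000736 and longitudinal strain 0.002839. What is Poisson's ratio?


Poisson's ratio: nu = lateral strain / axial strain
  nu = 0.000736 / 0.002839 = 0.2592

0.2592


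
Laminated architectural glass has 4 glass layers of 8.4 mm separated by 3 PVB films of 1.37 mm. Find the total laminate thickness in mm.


Total thickness = glass contribution + PVB contribution
  Glass: 4 * 8.4 = 33.6 mm
  PVB: 3 * 1.37 = 4.11 mm
  Total = 33.6 + 4.11 = 37.71 mm

37.71 mm


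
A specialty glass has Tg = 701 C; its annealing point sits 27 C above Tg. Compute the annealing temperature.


The annealing temperature is Tg plus the offset:
  T_anneal = 701 + 27 = 728 C

728 C


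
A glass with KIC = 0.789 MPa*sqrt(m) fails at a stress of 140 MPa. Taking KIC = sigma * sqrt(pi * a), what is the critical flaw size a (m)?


Rearrange KIC = sigma * sqrt(pi * a):
  sqrt(pi * a) = KIC / sigma
  sqrt(pi * a) = 0.789 / 140 = 0.005636
  a = (KIC / sigma)^2 / pi
  a = 0.005636^2 / pi = 0.0000101 m

0.0000101 m


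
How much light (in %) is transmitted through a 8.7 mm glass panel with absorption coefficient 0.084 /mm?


Beer-Lambert law: T = exp(-alpha * thickness)
  exponent = -0.084 * 8.7 = -0.7308
  T = exp(-0.7308) = 0.4815
  Percentage = 0.4815 * 100 = 48.15%

48.15%


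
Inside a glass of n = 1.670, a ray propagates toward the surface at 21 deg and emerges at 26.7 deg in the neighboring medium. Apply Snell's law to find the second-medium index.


Apply Snell's law: n1 * sin(theta1) = n2 * sin(theta2)
  n2 = n1 * sin(theta1) / sin(theta2)
  sin(21) = 0.358368
  sin(26.7) = 0.449319
  n2 = 1.670 * 0.358368 / 0.449319 = 1.332

1.332


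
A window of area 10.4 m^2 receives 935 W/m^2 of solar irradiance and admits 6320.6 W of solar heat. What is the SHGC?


Rearrange Q = Area * SHGC * Irradiance:
  SHGC = Q / (Area * Irradiance)
  SHGC = 6320.6 / (10.4 * 935) = 0.65

0.65


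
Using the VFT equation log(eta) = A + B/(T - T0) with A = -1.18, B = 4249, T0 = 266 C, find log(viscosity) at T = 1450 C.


VFT equation: log(eta) = A + B / (T - T0)
  T - T0 = 1450 - 266 = 1184
  B / (T - T0) = 4249 / 1184 = 3.589
  log(eta) = -1.18 + 3.589 = 2.409

2.409


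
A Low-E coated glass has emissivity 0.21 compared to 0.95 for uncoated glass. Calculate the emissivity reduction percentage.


Percentage reduction = (1 - coated/uncoated) * 100
  Ratio = 0.21 / 0.95 = 0.2211
  Reduction = (1 - 0.2211) * 100 = 77.9%

77.9%


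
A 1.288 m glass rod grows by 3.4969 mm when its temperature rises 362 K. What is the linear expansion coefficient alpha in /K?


Rearrange dL = alpha * L0 * dT for alpha:
  alpha = dL / (L0 * dT)
  alpha = (3.4969 / 1000) / (1.288 * 362) = 0.0000075 /K = 7.5 x 10^-6 /K

7.5 x 10^-6 /K


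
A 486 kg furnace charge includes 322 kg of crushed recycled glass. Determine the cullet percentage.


Cullet ratio = (cullet mass / total batch mass) * 100
  Ratio = 322 / 486 * 100 = 66.26%

66.26%


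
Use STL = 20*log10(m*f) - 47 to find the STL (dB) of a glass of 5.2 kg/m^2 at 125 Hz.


Mass law: STL = 20 * log10(m * f) - 47
  m * f = 5.2 * 125 = 650
  log10(650) = 2.81291
  STL = 20 * 2.81291 - 47 = 56.2582 - 47 = 9.3 dB

9.3 dB


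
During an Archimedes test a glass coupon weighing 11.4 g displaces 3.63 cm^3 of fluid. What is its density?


Use the definition of density:
  rho = mass / volume
  rho = 11.4 / 3.63 = 3.14 g/cm^3

3.14 g/cm^3


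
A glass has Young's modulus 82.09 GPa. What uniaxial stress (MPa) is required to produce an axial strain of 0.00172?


Rearrange E = sigma / epsilon:
  sigma = E * epsilon
  E (MPa) = 82.09 * 1000 = 82090
  sigma = 82090 * 0.00172 = 141.19 MPa

141.19 MPa


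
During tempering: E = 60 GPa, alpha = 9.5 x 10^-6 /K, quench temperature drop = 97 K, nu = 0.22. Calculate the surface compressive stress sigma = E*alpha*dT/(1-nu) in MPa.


Tempering stress: sigma = E * alpha * dT / (1 - nu)
  E (MPa) = 60 * 1000 = 60000
  Numerator = 60000 * (9.5 x 10^-6) * 97 = 55.29
  Denominator = 1 - 0.22 = 0.78
  sigma = 55.29 / 0.78 = 70.9 MPa

70.9 MPa


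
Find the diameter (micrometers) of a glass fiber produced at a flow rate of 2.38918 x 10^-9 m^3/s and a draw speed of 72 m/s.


Cross-sectional area from continuity:
  A = Q / v = 2.38918 x 10^-9 / 72 = 3.318306 x 10^-11 m^2
Diameter from circular cross-section:
  d = sqrt(4A / pi) * 10^6 (m -> um)
  d = sqrt(4 * 3.318306 x 10^-11 / pi) * 10^6 = 6.5 um

6.5 um


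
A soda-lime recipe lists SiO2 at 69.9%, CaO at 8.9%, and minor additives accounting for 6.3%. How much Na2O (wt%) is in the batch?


Pieces sum to 100%:
  Na2O = 100 - (SiO2 + CaO + others)
  Na2O = 100 - (69.9 + 8.9 + 6.3) = 14.9%

14.9%


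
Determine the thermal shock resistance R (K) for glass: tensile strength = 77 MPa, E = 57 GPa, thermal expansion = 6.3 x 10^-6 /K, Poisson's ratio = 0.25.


Thermal shock resistance: R = sigma * (1 - nu) / (E * alpha)
  Numerator = 77 * (1 - 0.25) = 57.75
  Denominator = 57 * 1000 * (6.3 x 10^-6) = 0.3591
  R = 57.75 / 0.3591 = 160.8 K

160.8 K


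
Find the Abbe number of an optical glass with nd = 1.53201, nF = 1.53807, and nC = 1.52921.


Abbe number formula: Vd = (nd - 1) / (nF - nC)
  nd - 1 = 1.53201 - 1 = 0.53201
  nF - nC = 1.53807 - 1.52921 = 0.00886
  Vd = 0.53201 / 0.00886 = 60.05

60.05


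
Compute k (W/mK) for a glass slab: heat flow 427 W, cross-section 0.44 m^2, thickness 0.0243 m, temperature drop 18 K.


Fourier's law rearranged: k = Q * t / (A * dT)
  Numerator = 427 * 0.0243 = 10.3761
  Denominator = 0.44 * 18 = 7.92
  k = 10.3761 / 7.92 = 1.31 W/mK

1.31 W/mK


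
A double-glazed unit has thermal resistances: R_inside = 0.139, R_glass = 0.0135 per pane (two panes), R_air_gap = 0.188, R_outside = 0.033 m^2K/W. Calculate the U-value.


Total thermal resistance (series):
  R_total = R_in + R_glass + R_air + R_glass + R_out
  R_total = 0.139 + 0.0135 + 0.188 + 0.0135 + 0.033 = 0.387 m^2K/W
U-value = 1 / R_total = 1 / 0.387 = 2.584 W/m^2K

2.584 W/m^2K


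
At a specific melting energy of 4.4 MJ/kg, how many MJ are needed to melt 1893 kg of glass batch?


Total energy = mass * specific energy
  E = 1893 * 4.4 = 8329.2 MJ

8329.2 MJ


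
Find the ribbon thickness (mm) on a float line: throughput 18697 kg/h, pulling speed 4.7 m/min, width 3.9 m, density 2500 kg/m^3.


Ribbon cross-section from mass balance:
  Volume rate = throughput / density = 18697 / 2500 = 7.4788 m^3/h
  thickness = volume rate / (speed * 60 * width), i.e.
  thickness = throughput / (60 * speed * width * density) * 1000
  thickness = 18697 / (60 * 4.7 * 3.9 * 2500) * 1000 = 6.8 mm

6.8 mm


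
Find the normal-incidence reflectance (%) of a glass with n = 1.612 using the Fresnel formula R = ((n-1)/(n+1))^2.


Fresnel reflectance at normal incidence:
  R = ((n - 1)/(n + 1))^2
  (n - 1)/(n + 1) = (1.612 - 1)/(1.612 + 1) = 0.234303
  R = 0.234303^2 = 0.0548979
  R(%) = 0.0548979 * 100 = 5.49%

5.49%


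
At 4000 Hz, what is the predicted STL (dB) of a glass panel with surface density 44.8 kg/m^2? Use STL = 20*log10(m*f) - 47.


Mass law: STL = 20 * log10(m * f) - 47
  m * f = 44.8 * 4000 = 179200
  log10(179200) = 5.25334
  STL = 20 * 5.25334 - 47 = 105.0668 - 47 = 58.1 dB

58.1 dB


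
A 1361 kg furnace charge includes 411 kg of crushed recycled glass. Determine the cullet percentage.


Cullet ratio = (cullet mass / total batch mass) * 100
  Ratio = 411 / 1361 * 100 = 30.2%

30.2%


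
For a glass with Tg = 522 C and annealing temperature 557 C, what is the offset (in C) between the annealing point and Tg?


Offset = T_anneal - Tg:
  offset = 557 - 522 = 35 C

35 C


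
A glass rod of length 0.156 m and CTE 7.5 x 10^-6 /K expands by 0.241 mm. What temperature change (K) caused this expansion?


Rearrange dL = alpha * L0 * dT for dT:
  dT = dL / (alpha * L0)
  dL (m) = 0.241 / 1000 = 0.000241
  dT = 0.000241 / ((7.5 x 10^-6) * 0.156) = 206.0 K

206.0 K


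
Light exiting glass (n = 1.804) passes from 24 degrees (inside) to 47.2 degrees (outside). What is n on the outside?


Apply Snell's law: n1 * sin(theta1) = n2 * sin(theta2)
  n2 = n1 * sin(theta1) / sin(theta2)
  sin(24) = 0.406737
  sin(47.2) = 0.73373
  n2 = 1.804 * 0.406737 / 0.73373 = 1.0

1.0


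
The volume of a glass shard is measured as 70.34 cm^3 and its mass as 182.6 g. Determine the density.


Use the definition of density:
  rho = mass / volume
  rho = 182.6 / 70.34 = 2.596 g/cm^3

2.596 g/cm^3


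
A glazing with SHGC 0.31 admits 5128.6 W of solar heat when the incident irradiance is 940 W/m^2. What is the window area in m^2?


Rearrange Q = Area * SHGC * Irradiance:
  Area = Q / (SHGC * Irradiance)
  Area = 5128.6 / (0.31 * 940) = 17.6 m^2

17.6 m^2


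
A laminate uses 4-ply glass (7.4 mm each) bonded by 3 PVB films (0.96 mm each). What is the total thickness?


Total thickness = glass contribution + PVB contribution
  Glass: 4 * 7.4 = 29.6 mm
  PVB: 3 * 0.96 = 2.88 mm
  Total = 29.6 + 2.88 = 32.48 mm

32.48 mm


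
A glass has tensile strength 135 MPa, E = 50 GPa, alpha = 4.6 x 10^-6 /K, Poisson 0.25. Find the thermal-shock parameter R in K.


Thermal shock resistance: R = sigma * (1 - nu) / (E * alpha)
  Numerator = 135 * (1 - 0.25) = 101.25
  Denominator = 50 * 1000 * (4.6 x 10^-6) = 0.23
  R = 101.25 / 0.23 = 440.2 K

440.2 K


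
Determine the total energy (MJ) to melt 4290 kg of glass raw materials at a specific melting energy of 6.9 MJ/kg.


Total energy = mass * specific energy
  E = 4290 * 6.9 = 29601 MJ

29601 MJ


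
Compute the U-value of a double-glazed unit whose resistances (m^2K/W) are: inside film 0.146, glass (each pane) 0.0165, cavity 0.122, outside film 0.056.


Total thermal resistance (series):
  R_total = R_in + R_glass + R_air + R_glass + R_out
  R_total = 0.146 + 0.0165 + 0.122 + 0.0165 + 0.056 = 0.357 m^2K/W
U-value = 1 / R_total = 1 / 0.357 = 2.801 W/m^2K

2.801 W/m^2K


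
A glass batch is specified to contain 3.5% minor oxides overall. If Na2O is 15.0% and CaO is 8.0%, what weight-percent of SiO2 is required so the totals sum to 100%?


Known pieces sum to 100%:
  SiO2 = 100 - (others + Na2O + CaO)
  SiO2 = 100 - (3.5 + 15.0 + 8.0) = 73.5%

73.5%


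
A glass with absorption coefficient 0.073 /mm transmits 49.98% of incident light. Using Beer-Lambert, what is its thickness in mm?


Rearrange T = exp(-alpha * thickness):
  thickness = -ln(T) / alpha
  T = 49.98/100 = 0.4998
  ln(T) = -0.69355
  -ln(T) = 0.69355
  thickness = 0.69355 / 0.073 = 9.5 mm

9.5 mm


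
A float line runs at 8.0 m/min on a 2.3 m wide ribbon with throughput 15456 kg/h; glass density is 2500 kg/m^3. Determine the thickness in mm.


Ribbon cross-section from mass balance:
  Volume rate = throughput / density = 15456 / 2500 = 6.1824 m^3/h
  thickness = volume rate / (speed * 60 * width), i.e.
  thickness = throughput / (60 * speed * width * density) * 1000
  thickness = 15456 / (60 * 8.0 * 2.3 * 2500) * 1000 = 5.6 mm

5.6 mm


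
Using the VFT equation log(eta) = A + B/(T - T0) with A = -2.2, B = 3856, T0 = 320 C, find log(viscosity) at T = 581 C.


VFT equation: log(eta) = A + B / (T - T0)
  T - T0 = 581 - 320 = 261
  B / (T - T0) = 3856 / 261 = 14.774
  log(eta) = -2.2 + 14.774 = 12.574

12.574


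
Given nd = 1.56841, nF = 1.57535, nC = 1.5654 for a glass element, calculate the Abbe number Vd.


Abbe number formula: Vd = (nd - 1) / (nF - nC)
  nd - 1 = 1.56841 - 1 = 0.56841
  nF - nC = 1.57535 - 1.5654 = 0.00995
  Vd = 0.56841 / 0.00995 = 57.13

57.13


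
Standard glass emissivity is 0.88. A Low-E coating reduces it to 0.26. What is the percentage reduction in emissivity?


Percentage reduction = (1 - coated/uncoated) * 100
  Ratio = 0.26 / 0.88 = 0.2955
  Reduction = (1 - 0.2955) * 100 = 70.5%

70.5%


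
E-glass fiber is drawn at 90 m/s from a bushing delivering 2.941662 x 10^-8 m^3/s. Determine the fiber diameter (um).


Cross-sectional area from continuity:
  A = Q / v = 2.941662 x 10^-8 / 90 = 3.268513 x 10^-10 m^2
Diameter from circular cross-section:
  d = sqrt(4A / pi) * 10^6 (m -> um)
  d = sqrt(4 * 3.268513 x 10^-10 / pi) * 10^6 = 20.4 um

20.4 um


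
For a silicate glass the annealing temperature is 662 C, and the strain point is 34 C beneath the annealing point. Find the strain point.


Strain point = annealing point - difference:
  T_strain = 662 - 34 = 628 C

628 C


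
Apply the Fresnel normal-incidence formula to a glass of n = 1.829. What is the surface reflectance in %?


Fresnel reflectance at normal incidence:
  R = ((n - 1)/(n + 1))^2
  (n - 1)/(n + 1) = (1.829 - 1)/(1.829 + 1) = 0.293036
  R = 0.293036^2 = 0.0858701
  R(%) = 0.0858701 * 100 = 8.587%

8.587%


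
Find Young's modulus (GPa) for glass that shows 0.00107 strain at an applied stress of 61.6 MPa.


Young's modulus: E = stress / strain
  E = 61.6 MPa / 0.00107 = 57570.09 MPa
Convert to GPa: 57570.09 / 1000 = 57.57 GPa

57.57 GPa


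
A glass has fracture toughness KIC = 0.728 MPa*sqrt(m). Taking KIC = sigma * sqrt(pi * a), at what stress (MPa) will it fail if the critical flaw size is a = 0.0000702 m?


Rearrange KIC = sigma * sqrt(pi * a):
  sigma = KIC / sqrt(pi * a)
  sqrt(pi * 0.0000702) = 0.014851
  sigma = 0.728 / 0.014851 = 49.02 MPa

49.02 MPa


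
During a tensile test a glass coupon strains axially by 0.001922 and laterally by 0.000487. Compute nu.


Poisson's ratio: nu = lateral strain / axial strain
  nu = 0.000487 / 0.001922 = 0.2534

0.2534


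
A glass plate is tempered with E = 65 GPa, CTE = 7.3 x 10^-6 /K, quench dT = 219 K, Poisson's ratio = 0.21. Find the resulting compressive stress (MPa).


Tempering stress: sigma = E * alpha * dT / (1 - nu)
  E (MPa) = 65 * 1000 = 65000
  Numerator = 65000 * (7.3 x 10^-6) * 219 = 103.9155
  Denominator = 1 - 0.21 = 0.79
  sigma = 103.9155 / 0.79 = 131.5 MPa

131.5 MPa


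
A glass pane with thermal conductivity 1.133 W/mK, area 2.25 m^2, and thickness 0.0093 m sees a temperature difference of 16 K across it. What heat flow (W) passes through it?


Fourier's law: Q = k * A * dT / t
  Q = 1.133 * 2.25 * 16 / 0.0093
  Q = 40.788 / 0.0093 = 4385.8 W

4385.8 W


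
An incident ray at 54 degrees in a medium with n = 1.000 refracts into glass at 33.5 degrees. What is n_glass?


Apply Snell's law: n1 * sin(theta1) = n2 * sin(theta2)
  n2 = n1 * sin(theta1) / sin(theta2)
  sin(54) = 0.809017
  sin(33.5) = 0.551937
  n2 = 1.000 * 0.809017 / 0.551937 = 1.4658

1.4658


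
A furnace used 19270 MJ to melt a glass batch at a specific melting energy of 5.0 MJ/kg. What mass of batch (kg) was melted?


Rearrange E = m * s for m:
  m = E / s
  m = 19270 / 5.0 = 3854.0 kg

3854.0 kg


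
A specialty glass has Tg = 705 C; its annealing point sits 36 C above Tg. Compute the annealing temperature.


The annealing temperature is Tg plus the offset:
  T_anneal = 705 + 36 = 741 C

741 C


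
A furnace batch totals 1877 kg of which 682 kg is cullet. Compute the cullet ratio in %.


Cullet ratio = (cullet mass / total batch mass) * 100
  Ratio = 682 / 1877 * 100 = 36.33%

36.33%


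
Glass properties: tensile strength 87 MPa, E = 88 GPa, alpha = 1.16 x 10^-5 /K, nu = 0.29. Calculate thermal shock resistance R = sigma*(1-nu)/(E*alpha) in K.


Thermal shock resistance: R = sigma * (1 - nu) / (E * alpha)
  Numerator = 87 * (1 - 0.29) = 61.77
  Denominator = 88 * 1000 * (1.16 x 10^-5) = 1.0208
  R = 61.77 / 1.0208 = 60.5 K

60.5 K


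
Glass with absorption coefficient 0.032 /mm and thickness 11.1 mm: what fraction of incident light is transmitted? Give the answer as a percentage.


Beer-Lambert law: T = exp(-alpha * thickness)
  exponent = -0.032 * 11.1 = -0.3552
  T = exp(-0.3552) = 0.701
  Percentage = 0.701 * 100 = 70.1%

70.1%


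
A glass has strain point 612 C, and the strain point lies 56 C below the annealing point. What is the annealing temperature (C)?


T_anneal = T_strain + gap:
  T_anneal = 612 + 56 = 668 C

668 C


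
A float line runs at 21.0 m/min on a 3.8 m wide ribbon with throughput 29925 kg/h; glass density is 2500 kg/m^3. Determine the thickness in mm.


Ribbon cross-section from mass balance:
  Volume rate = throughput / density = 29925 / 2500 = 11.97 m^3/h
  thickness = volume rate / (speed * 60 * width), i.e.
  thickness = throughput / (60 * speed * width * density) * 1000
  thickness = 29925 / (60 * 21.0 * 3.8 * 2500) * 1000 = 2.5 mm

2.5 mm


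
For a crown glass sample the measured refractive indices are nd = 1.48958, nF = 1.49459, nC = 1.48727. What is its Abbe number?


Abbe number formula: Vd = (nd - 1) / (nF - nC)
  nd - 1 = 1.48958 - 1 = 0.48958
  nF - nC = 1.49459 - 1.48727 = 0.00732
  Vd = 0.48958 / 0.00732 = 66.88

66.88


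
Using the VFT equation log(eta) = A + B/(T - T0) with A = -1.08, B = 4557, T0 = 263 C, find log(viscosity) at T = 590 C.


VFT equation: log(eta) = A + B / (T - T0)
  T - T0 = 590 - 263 = 327
  B / (T - T0) = 4557 / 327 = 13.936
  log(eta) = -1.08 + 13.936 = 12.856

12.856


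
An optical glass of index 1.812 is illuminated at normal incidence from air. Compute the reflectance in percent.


Fresnel reflectance at normal incidence:
  R = ((n - 1)/(n + 1))^2
  (n - 1)/(n + 1) = (1.812 - 1)/(1.812 + 1) = 0.288762
  R = 0.288762^2 = 0.0833835
  R(%) = 0.0833835 * 100 = 8.338%

8.338%
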